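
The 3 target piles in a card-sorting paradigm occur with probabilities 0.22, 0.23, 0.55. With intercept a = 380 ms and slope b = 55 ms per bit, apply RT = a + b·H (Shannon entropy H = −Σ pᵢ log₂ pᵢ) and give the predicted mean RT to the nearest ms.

459 ms

Entropy contributions −pᵢ log₂ pᵢ: 0.4806, 0.4877, 0.4744; sum H = 1.4426 bits.
RT = a + bH = 380 + 55·1.4426 = 459.34 ms.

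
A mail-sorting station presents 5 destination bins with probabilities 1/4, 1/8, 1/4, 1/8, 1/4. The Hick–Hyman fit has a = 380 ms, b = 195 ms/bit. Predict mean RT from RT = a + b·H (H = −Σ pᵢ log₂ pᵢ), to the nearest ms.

H = −Σ pᵢ log₂ pᵢ = 0.25·2 + 0.125·3 + 0.25·2 + 0.125·3 + 0.25·2 = 2.250 bits.
RT = 380 + 195 × 2.250 = 818.75 ms.

819 ms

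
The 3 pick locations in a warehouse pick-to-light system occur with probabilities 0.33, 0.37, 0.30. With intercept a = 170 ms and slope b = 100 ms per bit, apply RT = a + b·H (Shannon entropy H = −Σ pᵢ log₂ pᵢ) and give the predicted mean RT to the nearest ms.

H = 0.33·log₂(1/0.33) + 0.37·log₂(1/0.37) + 0.30·log₂(1/0.30) = 1.5796 bits.
RT = 170 + 100 × 1.5796 = 327.96 ms.

328 ms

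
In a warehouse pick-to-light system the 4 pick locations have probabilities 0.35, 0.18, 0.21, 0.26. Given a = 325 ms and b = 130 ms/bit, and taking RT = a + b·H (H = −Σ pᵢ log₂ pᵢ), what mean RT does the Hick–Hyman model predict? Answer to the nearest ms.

579 ms

Entropy contributions −pᵢ log₂ pᵢ: 0.5301, 0.4453, 0.4728, 0.5053; sum H = 1.9535 bits.
RT = a + bH = 325 + 130·1.9535 = 578.96 ms.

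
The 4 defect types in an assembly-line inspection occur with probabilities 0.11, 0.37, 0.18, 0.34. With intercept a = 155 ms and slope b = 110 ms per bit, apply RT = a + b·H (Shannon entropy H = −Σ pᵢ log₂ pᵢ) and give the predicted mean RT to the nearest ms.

359 ms

H = 0.11·log₂(1/0.11) + 0.37·log₂(1/0.37) + 0.18·log₂(1/0.18) + 0.34·log₂(1/0.34) = 1.8555 bits.
RT = 155 + 110 × 1.8555 = 359.10 ms.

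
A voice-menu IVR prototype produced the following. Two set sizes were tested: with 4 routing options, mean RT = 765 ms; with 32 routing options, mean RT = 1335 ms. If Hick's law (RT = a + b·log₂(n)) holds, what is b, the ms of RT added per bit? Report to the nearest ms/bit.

The slope on a log₂ axis is (1335 − 765) / (5 − 2) = 190 ms/bit.

190 ms/bit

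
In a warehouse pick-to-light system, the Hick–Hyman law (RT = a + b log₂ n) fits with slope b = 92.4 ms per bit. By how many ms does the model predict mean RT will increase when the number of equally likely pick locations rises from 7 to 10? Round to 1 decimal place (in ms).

47.5 ms

The intercept a cancels: ΔRT = b·(log₂ n₂ − log₂ n₁) = b·log₂(n₂/n₁).
log₂(10) − log₂(7) = 3.3219 − 2.8074 = 0.5146.
ΔRT = 92.4 × 0.5146 = 47.547 ms.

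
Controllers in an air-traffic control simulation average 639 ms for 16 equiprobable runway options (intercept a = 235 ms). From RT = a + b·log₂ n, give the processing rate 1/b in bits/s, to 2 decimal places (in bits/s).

9.90 bits/s

Choice component = 639 − 235 = 404 ms over log₂(16) = 4 bits.
b = 404 / 4 = 101.000 ms/bit, so 1/b = 9.901 bits/s.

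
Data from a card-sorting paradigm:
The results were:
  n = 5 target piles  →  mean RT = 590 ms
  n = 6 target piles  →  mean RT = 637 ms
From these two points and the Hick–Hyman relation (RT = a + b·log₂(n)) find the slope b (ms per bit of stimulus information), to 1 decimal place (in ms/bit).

178.7 ms/bit

b = (RT₂ − RT₁)/(log₂ n₂ − log₂ n₁) = (637 − 590)/(2.5850 − 2.3219) = 178.684 ms/bit.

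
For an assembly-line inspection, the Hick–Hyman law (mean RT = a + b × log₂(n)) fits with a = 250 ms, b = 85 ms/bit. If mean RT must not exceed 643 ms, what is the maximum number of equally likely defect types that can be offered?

24

85·log₂ n ≤ 643 − 250 = 393, giving log₂ n ≤ 4.6235 and n ≤ 24.650. The largest whole number is 24.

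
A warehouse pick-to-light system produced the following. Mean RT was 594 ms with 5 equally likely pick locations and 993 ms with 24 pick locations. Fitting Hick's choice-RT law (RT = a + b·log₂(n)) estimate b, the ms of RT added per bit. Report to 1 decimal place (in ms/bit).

176.3 ms/bit

b = (RT₂ − RT₁)/(log₂ n₂ − log₂ n₁) = (993 − 594)/(4.5850 − 2.3219) = 176.312 ms/bit.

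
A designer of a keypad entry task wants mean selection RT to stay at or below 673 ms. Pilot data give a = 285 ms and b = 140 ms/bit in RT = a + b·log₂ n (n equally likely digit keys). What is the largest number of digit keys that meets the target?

Information budget: (673 − 285)/140 = 2.7714 bits, so n ≤ 2^2.7714 = 6.828 → at most 6.

6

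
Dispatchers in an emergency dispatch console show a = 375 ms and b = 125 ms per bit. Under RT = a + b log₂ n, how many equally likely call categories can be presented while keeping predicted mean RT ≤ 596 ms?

3

Information budget: (596 − 375)/125 = 1.7680 bits, so n ≤ 2^1.7680 = 3.406 → at most 3.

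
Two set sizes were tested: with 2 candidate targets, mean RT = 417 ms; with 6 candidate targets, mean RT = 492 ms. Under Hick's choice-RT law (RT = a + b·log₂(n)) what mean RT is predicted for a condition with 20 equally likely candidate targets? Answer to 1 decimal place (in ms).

Fit slope and intercept:
  b = (492 − 417) / (log₂ 6 − log₂ 2) = 75 / (2.5850 − 1) = 47.320 ms/bit
  a = 417 − 47.320 × 1 = 369.680 ms
Then RT(20) = 369.680 + 47.320 × log₂ 20 = 369.680 + 47.320 × 4.3219 ≈ 574.193 ms.

574.2 ms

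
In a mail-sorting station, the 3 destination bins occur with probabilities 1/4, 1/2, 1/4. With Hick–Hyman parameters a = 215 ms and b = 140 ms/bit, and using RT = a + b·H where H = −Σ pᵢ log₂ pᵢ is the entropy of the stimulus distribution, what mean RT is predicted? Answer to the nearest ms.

425 ms

Each term −pᵢ log₂ pᵢ: 0.25·2 + 0.5·1 + 0.25·2; summed, H = 1.500 bits.
Mean RT = a + bH = 215 + 140·1.500 = 425.00 ms.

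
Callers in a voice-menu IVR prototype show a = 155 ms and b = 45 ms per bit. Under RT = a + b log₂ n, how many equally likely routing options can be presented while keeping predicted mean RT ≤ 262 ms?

5

Set 155 + 45·log₂ n ≤ 262 → log₂ n ≤ (262 − 155)/45 = 2.3778.
So n ≤ 2^2.3778 = 5.197; the largest integer n is 5.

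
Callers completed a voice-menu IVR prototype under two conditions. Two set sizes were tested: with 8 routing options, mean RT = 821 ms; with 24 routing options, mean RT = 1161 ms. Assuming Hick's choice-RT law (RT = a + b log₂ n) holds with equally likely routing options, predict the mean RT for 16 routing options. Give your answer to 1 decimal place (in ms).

RT is linear in log₂ n, so two points fix the line:
  b = (1161 − 821) / (log₂ 24 − log₂ 8) = 340 / (4.5850 − 3) = 214.516 ms/bit
  a = 821 − 214.516 × 3 = 177.452 ms
Then RT(16) = 177.452 + 214.516 × log₂ 16 = 177.452 + 214.516 × 4 ≈ 1035.516 ms.

1035.5 ms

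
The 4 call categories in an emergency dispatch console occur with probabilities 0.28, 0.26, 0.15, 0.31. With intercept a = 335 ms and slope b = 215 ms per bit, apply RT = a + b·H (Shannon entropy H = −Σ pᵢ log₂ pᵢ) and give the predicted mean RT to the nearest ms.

755 ms

Entropy contributions −pᵢ log₂ pᵢ: 0.5142, 0.5053, 0.4105, 0.5238; sum H = 1.9538 bits.
RT = a + bH = 335 + 215·1.9538 = 755.08 ms.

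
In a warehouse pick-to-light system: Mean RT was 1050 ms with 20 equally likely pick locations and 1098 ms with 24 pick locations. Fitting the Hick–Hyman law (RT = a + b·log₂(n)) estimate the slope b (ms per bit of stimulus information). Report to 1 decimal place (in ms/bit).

182.5 ms/bit

Slope: b = (1098 − 1050) / (log₂ 24 − log₂ 20) = 48/0.2630 = 182.486 ms/bit.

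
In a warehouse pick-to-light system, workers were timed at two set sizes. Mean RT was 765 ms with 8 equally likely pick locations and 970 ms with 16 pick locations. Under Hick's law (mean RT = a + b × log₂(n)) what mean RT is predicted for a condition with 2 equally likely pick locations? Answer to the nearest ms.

355 ms

With log₂ n on the abscissa the relation is linear; from the two conditions:
  b = (970 − 765) / (log₂ 16 − log₂ 8) = 205 / (4 − 3) = 205 ms/bit
  a = 765 − 205 × 3 = 150 ms
Then RT(2) = 150 + 205 × log₂ 2 = 150 + 205 × 1 ≈ 355.000 ms.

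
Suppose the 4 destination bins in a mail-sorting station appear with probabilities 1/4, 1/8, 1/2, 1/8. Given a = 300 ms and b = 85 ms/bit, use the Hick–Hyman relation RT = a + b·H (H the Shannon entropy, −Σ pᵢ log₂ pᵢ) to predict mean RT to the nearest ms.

449 ms

H = −Σ pᵢ log₂ pᵢ = 0.25·2 + 0.125·3 + 0.5·1 + 0.125·3 = 1.750 bits.
RT = 300 + 85 × 1.750 = 448.75 ms.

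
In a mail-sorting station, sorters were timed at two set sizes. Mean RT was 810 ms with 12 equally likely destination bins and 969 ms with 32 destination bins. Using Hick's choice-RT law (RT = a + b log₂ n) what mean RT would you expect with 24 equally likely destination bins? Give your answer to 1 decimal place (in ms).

RT is linear in log₂ n, so two points fix the line:
  b = (969 − 810) / (log₂ 32 − log₂ 12) = 159 / (5 − 3.5850) = 112.365 ms/bit
  a = 810 − 112.365 × 3.5850 = 407.177 ms
Then RT(24) = 407.177 + 112.365 × log₂ 24 = 407.177 + 112.365 × 4.5850 ≈ 922.365 ms.

922.4 ms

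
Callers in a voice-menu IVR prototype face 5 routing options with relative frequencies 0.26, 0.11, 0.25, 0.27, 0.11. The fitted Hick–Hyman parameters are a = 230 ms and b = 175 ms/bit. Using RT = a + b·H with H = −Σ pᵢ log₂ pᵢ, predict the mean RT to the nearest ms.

618 ms

Entropy contributions −pᵢ log₂ pᵢ: 0.5053, 0.3503, 0.5000, 0.5100, 0.3503; sum H = 2.2159 bits.
RT = a + bH = 230 + 175·2.2159 = 617.78 ms.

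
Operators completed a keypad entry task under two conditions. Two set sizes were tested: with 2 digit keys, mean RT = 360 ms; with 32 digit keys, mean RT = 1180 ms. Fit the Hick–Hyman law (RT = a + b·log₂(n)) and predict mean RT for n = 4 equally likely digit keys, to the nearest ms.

565 ms

Solve the two-equation system in a and b:
  b = (1180 − 360) / (log₂ 32 − log₂ 2) = 820 / (5 − 1) = 205 ms/bit
  a = 360 − 205 × 1 = 155 ms
Then RT(4) = 155 + 205 × log₂ 4 = 155 + 205 × 2 ≈ 565.000 ms.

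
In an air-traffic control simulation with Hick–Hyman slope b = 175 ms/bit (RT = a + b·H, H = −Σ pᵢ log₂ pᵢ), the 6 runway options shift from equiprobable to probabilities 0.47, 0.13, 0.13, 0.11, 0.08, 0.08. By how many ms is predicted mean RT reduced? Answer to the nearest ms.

66 ms

The RT saving is b·ΔH. Equiprobable H₀ = log₂(6) = 2.5850 bits; with the given probabilities H = 2.2105 bits.
b·(H₀ − H) = 175 × (2.5850 − 2.2105) = 65.52 ms.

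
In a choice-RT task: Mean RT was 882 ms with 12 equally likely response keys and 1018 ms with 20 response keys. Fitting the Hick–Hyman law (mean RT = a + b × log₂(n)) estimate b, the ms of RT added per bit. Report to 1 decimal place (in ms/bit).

The slope on a log₂ axis is (1018 − 882) / (4.3219 − 3.5850) = 184.541 ms/bit.

184.5 ms/bit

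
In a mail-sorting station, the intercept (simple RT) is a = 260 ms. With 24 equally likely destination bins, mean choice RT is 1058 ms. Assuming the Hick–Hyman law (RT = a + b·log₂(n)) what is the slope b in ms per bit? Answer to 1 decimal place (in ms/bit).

log₂(24) = 4.5850 bits.
b = (RT − a)/log₂ n = (1058 − 260) / 4.5850 = 174.047 ms/bit.

174.0 ms/bit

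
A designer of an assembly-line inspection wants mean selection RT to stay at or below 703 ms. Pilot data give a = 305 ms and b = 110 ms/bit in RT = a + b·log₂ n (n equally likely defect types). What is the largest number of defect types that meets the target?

110·log₂ n ≤ 703 − 305 = 398, giving log₂ n ≤ 3.6182 and n ≤ 12.280. The largest whole number is 12.

12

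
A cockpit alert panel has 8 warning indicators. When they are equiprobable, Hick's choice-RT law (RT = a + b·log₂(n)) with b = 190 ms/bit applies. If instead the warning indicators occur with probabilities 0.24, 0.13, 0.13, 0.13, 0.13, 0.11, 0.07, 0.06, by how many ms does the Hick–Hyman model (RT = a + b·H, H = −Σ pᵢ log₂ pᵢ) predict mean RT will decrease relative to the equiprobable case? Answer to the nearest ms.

The RT saving is b·ΔH. Equiprobable H₀ = log₂(8) = 3.0000 bits; with the given probabilities H = 2.8871 bits.
b·(H₀ − H) = 190 × (3.0000 − 2.8871) = 21.45 ms.

21 ms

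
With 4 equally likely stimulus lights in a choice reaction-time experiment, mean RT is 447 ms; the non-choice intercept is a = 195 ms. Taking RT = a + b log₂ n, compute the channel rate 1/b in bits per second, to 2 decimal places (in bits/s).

7.94 bits/s

Choice component = 447 − 195 = 252 ms over log₂(4) = 2 bits.
b = 252 / 2 = 126.000 ms/bit, so 1/b = 7.937 bits/s.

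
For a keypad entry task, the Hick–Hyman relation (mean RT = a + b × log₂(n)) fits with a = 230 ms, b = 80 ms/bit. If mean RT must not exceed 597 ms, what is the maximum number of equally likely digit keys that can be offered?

80·log₂ n ≤ 597 − 230 = 367, giving log₂ n ≤ 4.5875 and n ≤ 24.042. The largest whole number is 24.

24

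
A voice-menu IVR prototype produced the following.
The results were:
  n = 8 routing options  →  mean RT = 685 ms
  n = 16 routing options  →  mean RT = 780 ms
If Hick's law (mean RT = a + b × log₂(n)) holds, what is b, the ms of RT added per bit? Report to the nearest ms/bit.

95 ms/bit

The slope on a log₂ axis is (780 − 685) / (4 − 3) = 95 ms/bit.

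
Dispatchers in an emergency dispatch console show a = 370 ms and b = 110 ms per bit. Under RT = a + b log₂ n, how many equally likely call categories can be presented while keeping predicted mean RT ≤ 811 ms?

Information budget: (811 − 370)/110 = 4.0091 bits, so n ≤ 2^4.0091 = 16.101 → at most 16.

16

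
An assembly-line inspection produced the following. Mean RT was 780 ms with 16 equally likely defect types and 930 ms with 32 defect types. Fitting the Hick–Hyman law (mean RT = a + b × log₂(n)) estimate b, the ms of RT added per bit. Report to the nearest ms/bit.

150 ms/bit

The slope on a log₂ axis is (930 − 780) / (5 − 4) = 150 ms/bit.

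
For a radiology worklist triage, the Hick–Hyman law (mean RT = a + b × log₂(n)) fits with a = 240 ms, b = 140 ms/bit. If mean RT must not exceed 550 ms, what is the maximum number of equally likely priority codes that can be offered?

Set 240 + 140·log₂ n ≤ 550 → log₂ n ≤ (550 − 240)/140 = 2.2143.
So n ≤ 2^2.2143 = 4.641; the largest integer n is 4.

4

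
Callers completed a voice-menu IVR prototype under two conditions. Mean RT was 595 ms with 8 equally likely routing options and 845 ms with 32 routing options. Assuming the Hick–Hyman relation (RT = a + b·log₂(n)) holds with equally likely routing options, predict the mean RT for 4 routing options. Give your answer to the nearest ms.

Solve the two-equation system in a and b:
  b = (845 − 595) / (log₂ 32 − log₂ 8) = 250 / (5 − 3) = 125 ms/bit
  a = 595 − 125 × 3 = 220 ms
Then RT(4) = 220 + 125 × log₂ 4 = 220 + 125 × 2 ≈ 470.000 ms.

470 ms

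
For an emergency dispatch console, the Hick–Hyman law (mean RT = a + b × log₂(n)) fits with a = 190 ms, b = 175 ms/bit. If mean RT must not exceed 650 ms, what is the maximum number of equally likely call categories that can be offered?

Set 190 + 175·log₂ n ≤ 650 → log₂ n ≤ (650 − 190)/175 = 2.6286.
So n ≤ 2^2.6286 = 6.184; the largest integer n is 6.

6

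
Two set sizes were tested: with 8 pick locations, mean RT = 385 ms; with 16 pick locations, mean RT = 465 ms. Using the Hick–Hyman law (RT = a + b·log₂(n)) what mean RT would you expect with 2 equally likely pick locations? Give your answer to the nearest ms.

Solve the two-equation system in a and b:
  b = (465 − 385) / (log₂ 16 − log₂ 8) = 80 / (4 − 3) = 80 ms/bit
  a = 385 − 80 × 3 = 145 ms
Then RT(2) = 145 + 80 × log₂ 2 = 145 + 80 × 1 ≈ 225.000 ms.

225 ms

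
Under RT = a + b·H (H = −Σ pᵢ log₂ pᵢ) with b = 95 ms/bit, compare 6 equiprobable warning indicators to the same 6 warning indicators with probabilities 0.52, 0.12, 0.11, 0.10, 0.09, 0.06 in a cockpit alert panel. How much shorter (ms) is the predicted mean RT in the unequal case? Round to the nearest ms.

46 ms

Equiprobable entropy H₀ = log₂ 6 = 2.5850 bits.
Skewed entropy H = −Σ pᵢ log₂ pᵢ = 2.0963 bits.
ΔRT = b·(H₀ − H) = 95 × 0.4887 = 46.42 ms.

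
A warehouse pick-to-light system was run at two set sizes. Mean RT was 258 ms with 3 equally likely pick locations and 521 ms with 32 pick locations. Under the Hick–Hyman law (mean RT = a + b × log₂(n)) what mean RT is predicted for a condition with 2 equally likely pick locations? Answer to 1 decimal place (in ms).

With log₂ n on the abscissa the relation is linear; from the two conditions:
  b = (521 − 258) / (log₂ 32 − log₂ 3) = 263 / (5 − 1.5850) = 77.012 ms/bit
  a = 258 − 77.012 × 1.5850 = 135.938 ms
Then RT(2) = 135.938 + 77.012 × log₂ 2 = 135.938 + 77.012 × 1 ≈ 212.951 ms.

213.0 ms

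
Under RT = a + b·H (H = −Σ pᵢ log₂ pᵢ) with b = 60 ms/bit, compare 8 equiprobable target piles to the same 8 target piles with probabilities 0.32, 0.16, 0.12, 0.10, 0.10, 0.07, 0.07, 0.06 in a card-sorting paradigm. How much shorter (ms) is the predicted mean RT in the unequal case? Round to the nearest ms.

The RT saving is b·ΔH. Equiprobable H₀ = log₂(8) = 3.0000 bits; with the given probabilities H = 2.7611 bits.
b·(H₀ − H) = 60 × (3.0000 − 2.7611) = 14.33 ms.

14 ms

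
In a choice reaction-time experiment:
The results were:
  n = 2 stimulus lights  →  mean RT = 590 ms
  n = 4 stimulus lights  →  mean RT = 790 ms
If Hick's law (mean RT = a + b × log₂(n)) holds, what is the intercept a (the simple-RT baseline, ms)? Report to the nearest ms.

Slope: b = (790 − 590) / (log₂ 4 − log₂ 2) = 200/1.0000 = 200 ms/bit.
a = RT₁ − b·log₂ n₁ = 590 − 200 × 1 = 390.000 ms.

390 ms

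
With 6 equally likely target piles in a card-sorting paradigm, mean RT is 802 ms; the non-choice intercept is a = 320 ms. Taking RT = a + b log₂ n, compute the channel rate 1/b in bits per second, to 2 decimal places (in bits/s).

5.36 bits/s

Choice component = 802 − 320 = 482 ms over log₂(6) = 2.5850 bits.
b = 482 / 2.5850 = 186.463 ms/bit, so 1/b = 5.363 bits/s.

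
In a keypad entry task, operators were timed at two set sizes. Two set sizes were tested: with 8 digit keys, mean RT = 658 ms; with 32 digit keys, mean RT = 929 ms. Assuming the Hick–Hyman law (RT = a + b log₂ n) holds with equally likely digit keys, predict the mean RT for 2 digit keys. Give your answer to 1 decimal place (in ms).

Solve the two-equation system in a and b:
  b = (929 − 658) / (log₂ 32 − log₂ 8) = 271 / (5 − 3) = 135.500 ms/bit
  a = 658 − 135.500 × 3 = 251.500 ms
Then RT(2) = 251.500 + 135.500 × log₂ 2 = 251.500 + 135.500 × 1 ≈ 387.000 ms.

387.0 ms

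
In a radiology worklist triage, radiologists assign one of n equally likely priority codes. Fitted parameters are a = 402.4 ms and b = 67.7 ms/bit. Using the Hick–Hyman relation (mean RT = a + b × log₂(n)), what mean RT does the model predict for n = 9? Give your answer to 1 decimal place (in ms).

617.0 ms

log₂(9) = 3.1699 bits, so RT = 402.4 + 67.7 × 3.1699 ≈ 617.004 ms.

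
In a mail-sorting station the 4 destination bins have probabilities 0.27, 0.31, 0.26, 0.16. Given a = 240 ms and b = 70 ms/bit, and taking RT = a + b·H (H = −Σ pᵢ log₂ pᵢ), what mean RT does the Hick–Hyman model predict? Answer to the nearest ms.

Entropy contributions −pᵢ log₂ pᵢ: 0.5100, 0.5238, 0.5053, 0.4230; sum H = 1.9621 bits.
RT = a + bH = 240 + 70·1.9621 = 377.35 ms.

377 ms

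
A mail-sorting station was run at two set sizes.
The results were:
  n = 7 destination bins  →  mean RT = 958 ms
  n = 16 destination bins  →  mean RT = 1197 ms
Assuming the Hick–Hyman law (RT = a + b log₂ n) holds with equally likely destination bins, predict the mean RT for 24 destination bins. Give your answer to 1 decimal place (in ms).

1314.2 ms

With log₂ n on the abscissa the relation is linear; from the two conditions:
  b = (1197 − 958) / (log₂ 16 − log₂ 7) = 239 / (4 − 2.8074) = 200.395 ms/bit
  a = 958 − 200.395 × 2.8074 = 395.420 ms
Then RT(24) = 395.420 + 200.395 × log₂ 24 = 395.420 + 200.395 × 4.5850 ≈ 1314.224 ms.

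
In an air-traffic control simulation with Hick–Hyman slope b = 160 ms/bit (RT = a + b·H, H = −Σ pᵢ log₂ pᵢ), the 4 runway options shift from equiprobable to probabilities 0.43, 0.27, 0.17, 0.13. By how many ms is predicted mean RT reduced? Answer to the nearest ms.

24 ms

Equiprobable entropy H₀ = log₂ 4 = 2.0000 bits.
Skewed entropy H = −Σ pᵢ log₂ pᵢ = 1.8508 bits.
ΔRT = b·(H₀ − H) = 160 × 0.1492 = 23.87 ms.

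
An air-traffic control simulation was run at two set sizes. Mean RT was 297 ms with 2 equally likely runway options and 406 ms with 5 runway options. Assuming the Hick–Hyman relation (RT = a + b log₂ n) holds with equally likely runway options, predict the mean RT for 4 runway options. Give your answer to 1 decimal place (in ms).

379.5 ms

Solve the two-equation system in a and b:
  b = (406 − 297) / (log₂ 5 − log₂ 2) = 109 / (2.3219 − 1) = 82.455 ms/bit
  a = 297 − 82.455 × 1 = 214.545 ms
Then RT(4) = 214.545 + 82.455 × log₂ 4 = 214.545 + 82.455 × 2 ≈ 379.455 ms.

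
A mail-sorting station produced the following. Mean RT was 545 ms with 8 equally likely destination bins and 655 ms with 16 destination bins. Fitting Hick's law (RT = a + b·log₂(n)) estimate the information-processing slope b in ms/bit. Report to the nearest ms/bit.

110 ms/bit

The slope on a log₂ axis is (655 − 545) / (4 − 3) = 110 ms/bit.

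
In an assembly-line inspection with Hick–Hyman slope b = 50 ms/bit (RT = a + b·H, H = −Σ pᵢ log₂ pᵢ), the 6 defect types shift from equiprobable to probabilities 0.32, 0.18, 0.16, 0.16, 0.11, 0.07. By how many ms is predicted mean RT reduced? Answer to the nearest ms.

7 ms

The RT saving is b·ΔH. Equiprobable H₀ = log₂(6) = 2.5850 bits; with the given probabilities H = 2.4362 bits.
b·(H₀ − H) = 50 × (2.5850 − 2.4362) = 7.44 ms.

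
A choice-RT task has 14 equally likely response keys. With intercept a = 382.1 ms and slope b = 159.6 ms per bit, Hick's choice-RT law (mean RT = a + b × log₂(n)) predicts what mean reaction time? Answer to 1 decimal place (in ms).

log₂(14) = 3.8074 bits, so RT = 382.1 + 159.6 × 3.8074 ≈ 989.754 ms.

989.8 ms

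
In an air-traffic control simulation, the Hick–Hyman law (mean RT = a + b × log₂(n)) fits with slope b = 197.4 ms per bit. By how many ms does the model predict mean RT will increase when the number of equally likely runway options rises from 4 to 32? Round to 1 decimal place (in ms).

592.2 ms

ΔRT = (a + b log₂ n₂) − (a + b log₂ n₁) = b·(log₂ n₂ − log₂ n₁).
log₂(32) − log₂(4) = log₂(32/4) = log₂(8) = 3.
ΔRT = 197.4 × 3.0000 = 592.200 ms.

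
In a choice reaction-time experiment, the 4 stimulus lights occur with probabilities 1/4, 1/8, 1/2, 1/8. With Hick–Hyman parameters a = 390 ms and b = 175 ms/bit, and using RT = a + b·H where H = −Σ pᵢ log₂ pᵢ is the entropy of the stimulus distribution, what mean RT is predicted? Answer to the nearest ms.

696 ms

H = −Σ pᵢ log₂ pᵢ = 0.25·2 + 0.125·3 + 0.5·1 + 0.125·3 = 1.750 bits.
RT = 390 + 175 × 1.750 = 696.25 ms.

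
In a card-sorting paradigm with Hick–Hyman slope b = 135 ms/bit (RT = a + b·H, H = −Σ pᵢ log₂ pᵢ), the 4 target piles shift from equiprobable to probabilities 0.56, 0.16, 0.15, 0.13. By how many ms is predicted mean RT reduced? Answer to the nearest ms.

Equiprobable entropy H₀ = log₂ 4 = 2.0000 bits.
Skewed entropy H = −Σ pᵢ log₂ pᵢ = 1.6846 bits.
ΔRT = b·(H₀ − H) = 135 × 0.3154 = 42.57 ms.

43 ms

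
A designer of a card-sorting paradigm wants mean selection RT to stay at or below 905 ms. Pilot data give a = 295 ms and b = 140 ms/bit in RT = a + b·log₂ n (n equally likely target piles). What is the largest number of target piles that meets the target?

Information budget: (905 − 295)/140 = 4.3571 bits, so n ≤ 2^4.3571 = 20.494 → at most 20.

20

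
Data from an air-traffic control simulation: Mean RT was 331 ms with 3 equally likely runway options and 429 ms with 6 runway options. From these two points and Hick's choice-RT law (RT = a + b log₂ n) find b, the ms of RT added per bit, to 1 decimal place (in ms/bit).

98.0 ms/bit

Slope: b = (429 − 331) / (log₂ 6 − log₂ 3) = 98/1.0000 = 98.000 ms/bit.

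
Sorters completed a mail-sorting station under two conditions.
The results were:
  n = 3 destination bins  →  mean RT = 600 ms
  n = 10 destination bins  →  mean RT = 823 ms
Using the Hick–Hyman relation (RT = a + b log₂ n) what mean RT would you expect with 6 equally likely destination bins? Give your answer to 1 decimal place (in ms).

RT is linear in log₂ n, so two points fix the line:
  b = (823 − 600) / (log₂ 10 − log₂ 3) = 223 / (3.3219 − 1.5850) = 128.385 ms/bit
  a = 600 − 128.385 × 1.5850 = 396.515 ms
Then RT(6) = 396.515 + 128.385 × log₂ 6 = 396.515 + 128.385 × 2.5850 ≈ 728.385 ms.

728.4 ms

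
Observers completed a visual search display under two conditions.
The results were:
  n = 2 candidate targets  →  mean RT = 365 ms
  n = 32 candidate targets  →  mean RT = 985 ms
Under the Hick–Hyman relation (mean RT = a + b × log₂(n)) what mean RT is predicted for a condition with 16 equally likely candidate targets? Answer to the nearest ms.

Fit slope and intercept:
  b = (985 − 365) / (log₂ 32 − log₂ 2) = 620 / (5 − 1) = 155 ms/bit
  a = 365 − 155 × 1 = 210 ms
Then RT(16) = 210 + 155 × log₂ 16 = 210 + 155 × 4 ≈ 830.000 ms.

830 ms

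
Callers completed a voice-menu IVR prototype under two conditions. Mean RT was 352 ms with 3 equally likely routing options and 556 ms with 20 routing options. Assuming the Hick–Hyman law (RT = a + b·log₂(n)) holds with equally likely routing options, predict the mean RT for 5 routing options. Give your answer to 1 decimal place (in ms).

RT is linear in log₂ n, so two points fix the line:
  b = (556 − 352) / (log₂ 20 − log₂ 3) = 204 / (4.3219 − 1.5850) = 74.535 ms/bit
  a = 352 − 74.535 × 1.5850 = 233.865 ms
Then RT(5) = 233.865 + 74.535 × log₂ 5 = 233.865 + 74.535 × 2.3219 ≈ 406.930 ms.

406.9 ms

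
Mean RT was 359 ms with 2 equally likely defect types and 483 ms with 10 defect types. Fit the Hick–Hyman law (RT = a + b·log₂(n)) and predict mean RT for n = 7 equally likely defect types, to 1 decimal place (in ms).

RT is linear in log₂ n, so two points fix the line:
  b = (483 − 359) / (log₂ 10 − log₂ 2) = 124 / (3.3219 − 1) = 53.404 ms/bit
  a = 359 − 53.404 × 1 = 305.596 ms
Then RT(7) = 305.596 + 53.404 × log₂ 7 = 305.596 + 53.404 × 2.8074 ≈ 455.520 ms.

455.5 ms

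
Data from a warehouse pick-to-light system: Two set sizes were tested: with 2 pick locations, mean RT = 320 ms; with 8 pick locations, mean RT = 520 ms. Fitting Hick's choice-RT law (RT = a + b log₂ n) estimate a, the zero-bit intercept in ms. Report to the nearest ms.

220 ms

b = (RT₂ − RT₁)/(log₂ n₂ − log₂ n₁) = (520 − 320)/(3 − 1) = 100 ms/bit.
Intercept: a = 320 − 100·log₂(2) = 220.000 ms.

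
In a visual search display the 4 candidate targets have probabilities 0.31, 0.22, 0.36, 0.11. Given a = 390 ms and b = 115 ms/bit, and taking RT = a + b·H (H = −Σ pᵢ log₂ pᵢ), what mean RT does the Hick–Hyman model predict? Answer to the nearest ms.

Entropy contributions −pᵢ log₂ pᵢ: 0.5238, 0.4806, 0.5306, 0.3503; sum H = 1.8853 bits.
RT = a + bH = 390 + 115·1.8853 = 606.81 ms.

607 ms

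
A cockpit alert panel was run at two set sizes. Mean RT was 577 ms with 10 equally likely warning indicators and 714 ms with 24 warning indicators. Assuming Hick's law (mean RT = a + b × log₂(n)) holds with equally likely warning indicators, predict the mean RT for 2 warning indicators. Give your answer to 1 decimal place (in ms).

325.1 ms

Fit slope and intercept:
  b = (714 − 577) / (log₂ 24 − log₂ 10) = 137 / (4.5850 − 3.3219) = 108.469 ms/bit
  a = 577 − 108.469 × 3.3219 = 216.674 ms
Then RT(2) = 216.674 + 108.469 × log₂ 2 = 216.674 + 108.469 × 1 ≈ 325.143 ms.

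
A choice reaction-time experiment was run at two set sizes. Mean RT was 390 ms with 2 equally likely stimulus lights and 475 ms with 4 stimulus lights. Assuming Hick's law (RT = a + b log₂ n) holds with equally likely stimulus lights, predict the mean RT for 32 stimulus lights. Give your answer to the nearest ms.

Solve the two-equation system in a and b:
  b = (475 − 390) / (log₂ 4 − log₂ 2) = 85 / (2 − 1) = 85 ms/bit
  a = 390 − 85 × 1 = 305 ms
Then RT(32) = 305 + 85 × log₂ 32 = 305 + 85 × 5 ≈ 730.000 ms.

730 ms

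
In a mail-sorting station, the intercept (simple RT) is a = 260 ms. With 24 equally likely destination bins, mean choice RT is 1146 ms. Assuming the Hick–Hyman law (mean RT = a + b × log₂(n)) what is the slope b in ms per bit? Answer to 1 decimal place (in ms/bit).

193.2 ms/bit

log₂(24) = 4.5850 bits.
b = (RT − a)/log₂ n = (1146 − 260) / 4.5850 = 193.240 ms/bit.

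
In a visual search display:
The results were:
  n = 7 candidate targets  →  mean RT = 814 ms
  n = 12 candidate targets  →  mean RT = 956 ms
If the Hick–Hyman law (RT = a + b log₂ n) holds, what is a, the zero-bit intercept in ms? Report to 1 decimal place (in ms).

The slope on a log₂ axis is (956 − 814) / (3.5850 − 2.8074) = 182.611 ms/bit.
a = RT₁ − b·log₂ n₁ = 814 − 182.611 × 2.8074 = 301.345 ms.

301.3 ms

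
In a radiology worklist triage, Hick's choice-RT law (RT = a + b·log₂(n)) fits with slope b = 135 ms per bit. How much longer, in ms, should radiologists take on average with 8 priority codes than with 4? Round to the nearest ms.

Only the slope matters, since a is common to both: ΔRT = b·log₂(n₂/n₁).
log₂(8) − log₂(4) = log₂(8/4) = log₂(2) = 1.
ΔRT = 135 × 1.0000 = 135.000 ms.

135 ms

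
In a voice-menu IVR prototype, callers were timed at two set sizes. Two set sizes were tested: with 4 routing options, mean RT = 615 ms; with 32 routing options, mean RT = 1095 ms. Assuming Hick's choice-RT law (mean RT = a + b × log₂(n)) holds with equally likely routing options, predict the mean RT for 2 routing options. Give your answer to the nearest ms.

455 ms

Solve the two-equation system in a and b:
  b = (1095 − 615) / (log₂ 32 − log₂ 4) = 480 / (5 − 2) = 160 ms/bit
  a = 615 − 160 × 2 = 295 ms
Then RT(2) = 295 + 160 × log₂ 2 = 295 + 160 × 1 ≈ 455.000 ms.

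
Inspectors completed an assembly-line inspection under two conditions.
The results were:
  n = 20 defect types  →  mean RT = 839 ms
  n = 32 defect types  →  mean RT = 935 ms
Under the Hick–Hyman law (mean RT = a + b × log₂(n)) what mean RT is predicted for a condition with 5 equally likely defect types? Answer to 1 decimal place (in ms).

Solve the two-equation system in a and b:
  b = (935 − 839) / (log₂ 32 − log₂ 20) = 96 / (5 − 4.3219) = 141.578 ms/bit
  a = 839 − 141.578 × 4.3219 = 227.110 ms
Then RT(5) = 227.110 + 141.578 × log₂ 5 = 227.110 + 141.578 × 2.3219 ≈ 555.844 ms.

555.8 ms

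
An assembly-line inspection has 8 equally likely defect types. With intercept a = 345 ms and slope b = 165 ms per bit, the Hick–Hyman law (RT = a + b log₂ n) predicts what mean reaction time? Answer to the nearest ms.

log₂(8) = 3 bits, so RT = 345 + 165 × 3 ≈ 840.000 ms.

840 ms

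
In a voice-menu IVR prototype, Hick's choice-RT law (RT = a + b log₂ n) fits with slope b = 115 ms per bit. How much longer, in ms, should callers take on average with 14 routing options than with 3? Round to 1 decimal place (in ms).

ΔRT = (a + b log₂ n₂) − (a + b log₂ n₁) = b·(log₂ n₂ − log₂ n₁).
log₂(14) − log₂(3) = 3.8074 − 1.5850 = 2.2224.
ΔRT = 115 × 2.2224 = 255.575 ms.

255.6 ms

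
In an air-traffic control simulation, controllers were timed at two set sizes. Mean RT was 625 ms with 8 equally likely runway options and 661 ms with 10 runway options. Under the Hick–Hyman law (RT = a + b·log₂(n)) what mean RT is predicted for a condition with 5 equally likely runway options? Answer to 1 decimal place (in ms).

With log₂ n on the abscissa the relation is linear; from the two conditions:
  b = (661 − 625) / (log₂ 10 − log₂ 8) = 36 / (3.3219 − 3) = 111.826 ms/bit
  a = 625 − 111.826 × 3 = 289.521 ms
Then RT(5) = 289.521 + 111.826 × log₂ 5 = 289.521 + 111.826 × 2.3219 ≈ 549.174 ms.

549.2 ms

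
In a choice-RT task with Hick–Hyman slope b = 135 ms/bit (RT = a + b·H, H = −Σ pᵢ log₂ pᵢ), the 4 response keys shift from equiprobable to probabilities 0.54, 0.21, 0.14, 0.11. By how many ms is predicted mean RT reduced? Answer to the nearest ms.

40 ms

The RT saving is b·ΔH. Equiprobable H₀ = log₂(4) = 2.0000 bits; with the given probabilities H = 1.7003 bits.
b·(H₀ − H) = 135 × (2.0000 − 1.7003) = 40.46 ms.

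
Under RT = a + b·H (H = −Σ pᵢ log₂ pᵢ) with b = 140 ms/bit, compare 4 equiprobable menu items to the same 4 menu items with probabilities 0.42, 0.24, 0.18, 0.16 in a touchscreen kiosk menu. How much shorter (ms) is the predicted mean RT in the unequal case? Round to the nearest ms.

The RT saving is b·ΔH. Equiprobable H₀ = log₂(4) = 2.0000 bits; with the given probabilities H = 1.8881 bits.
b·(H₀ − H) = 140 × (2.0000 − 1.8881) = 15.67 ms.

16 ms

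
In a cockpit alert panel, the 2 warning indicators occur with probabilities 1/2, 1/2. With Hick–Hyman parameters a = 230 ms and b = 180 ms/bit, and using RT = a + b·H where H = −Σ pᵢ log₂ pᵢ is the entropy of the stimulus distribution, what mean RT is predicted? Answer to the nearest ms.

H = −Σ pᵢ log₂ pᵢ = 0.5·1 + 0.5·1 = 1.000 bits.
RT = 230 + 180 × 1.000 = 410.00 ms.

410 ms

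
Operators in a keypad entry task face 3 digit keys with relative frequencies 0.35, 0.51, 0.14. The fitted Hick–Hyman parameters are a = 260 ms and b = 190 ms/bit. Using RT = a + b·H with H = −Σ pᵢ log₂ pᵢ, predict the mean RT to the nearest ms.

Entropy contributions −pᵢ log₂ pᵢ: 0.5301, 0.4954, 0.3971; sum H = 1.4226 bits.
RT = a + bH = 260 + 190·1.4226 = 530.30 ms.

530 ms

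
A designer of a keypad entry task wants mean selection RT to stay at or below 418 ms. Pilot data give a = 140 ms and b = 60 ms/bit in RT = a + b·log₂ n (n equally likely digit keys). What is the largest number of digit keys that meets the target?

Information budget: (418 − 140)/60 = 4.6333 bits, so n ≤ 2^4.6333 = 24.818 → at most 24.

24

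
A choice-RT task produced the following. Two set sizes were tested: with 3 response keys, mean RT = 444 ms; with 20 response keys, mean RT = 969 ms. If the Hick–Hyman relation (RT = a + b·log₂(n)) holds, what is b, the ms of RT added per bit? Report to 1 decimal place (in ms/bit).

b = (RT₂ − RT₁)/(log₂ n₂ − log₂ n₁) = (969 − 444)/(4.3219 − 1.5850) = 191.818 ms/bit.

191.8 ms/bit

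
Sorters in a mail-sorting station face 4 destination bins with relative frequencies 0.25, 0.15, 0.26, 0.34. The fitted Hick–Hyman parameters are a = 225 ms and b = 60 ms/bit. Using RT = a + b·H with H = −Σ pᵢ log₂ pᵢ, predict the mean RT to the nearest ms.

H = 0.25·log₂(1/0.25) + 0.15·log₂(1/0.15) + 0.26·log₂(1/0.26) + 0.34·log₂(1/0.34) = 1.9450 bits.
RT = 225 + 60 × 1.9450 = 341.70 ms.

342 ms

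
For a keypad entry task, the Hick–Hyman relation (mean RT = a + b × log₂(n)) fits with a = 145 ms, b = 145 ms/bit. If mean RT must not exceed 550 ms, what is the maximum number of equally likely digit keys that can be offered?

145·log₂ n ≤ 550 − 145 = 405, giving log₂ n ≤ 2.7931 and n ≤ 6.931. The largest whole number is 6.

6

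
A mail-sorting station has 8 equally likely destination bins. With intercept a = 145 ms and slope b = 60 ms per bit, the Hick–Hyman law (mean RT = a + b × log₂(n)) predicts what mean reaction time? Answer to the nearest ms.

log₂(8) = 3 bits, so RT = 145 + 60 × 3 ≈ 325.000 ms.

325 ms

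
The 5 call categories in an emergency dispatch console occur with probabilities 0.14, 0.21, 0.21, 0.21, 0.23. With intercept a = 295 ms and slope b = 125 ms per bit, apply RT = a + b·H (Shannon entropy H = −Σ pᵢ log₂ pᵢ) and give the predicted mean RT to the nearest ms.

583 ms

Entropy contributions −pᵢ log₂ pᵢ: 0.3971, 0.4728, 0.4728, 0.4728, 0.4877; sum H = 2.3032 bits.
RT = a + bH = 295 + 125·2.3032 = 582.91 ms.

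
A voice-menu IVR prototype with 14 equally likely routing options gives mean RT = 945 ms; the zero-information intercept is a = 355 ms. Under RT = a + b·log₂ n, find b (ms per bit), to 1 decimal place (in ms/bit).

14 alternatives carry log₂ 14 = 3.8074 bits; the choice cost is 945 − 355 = 590 ms, so b = 590/3.8074 = 154.963 ms/bit.

155.0 ms/bit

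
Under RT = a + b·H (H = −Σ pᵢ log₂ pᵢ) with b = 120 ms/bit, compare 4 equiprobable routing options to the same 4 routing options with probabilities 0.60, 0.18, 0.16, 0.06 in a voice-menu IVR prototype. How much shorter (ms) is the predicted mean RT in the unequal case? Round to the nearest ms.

The RT saving is b·ΔH. Equiprobable H₀ = log₂(4) = 2.0000 bits; with the given probabilities H = 1.5540 bits.
b·(H₀ − H) = 120 × (2.0000 − 1.5540) = 53.52 ms.

54 ms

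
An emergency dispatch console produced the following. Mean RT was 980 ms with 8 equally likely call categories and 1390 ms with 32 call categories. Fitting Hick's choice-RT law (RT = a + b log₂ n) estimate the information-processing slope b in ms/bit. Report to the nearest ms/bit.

Slope: b = (1390 − 980) / (log₂ 32 − log₂ 8) = 410/2.0000 = 205 ms/bit.

205 ms/bit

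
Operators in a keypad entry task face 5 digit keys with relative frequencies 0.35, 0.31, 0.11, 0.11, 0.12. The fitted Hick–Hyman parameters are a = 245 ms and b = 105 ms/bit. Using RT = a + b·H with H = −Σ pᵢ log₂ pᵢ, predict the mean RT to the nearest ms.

468 ms

Entropy contributions −pᵢ log₂ pᵢ: 0.5301, 0.5238, 0.3503, 0.3503, 0.3671; sum H = 2.1215 bits.
RT = a + bH = 245 + 105·2.1215 = 467.76 ms.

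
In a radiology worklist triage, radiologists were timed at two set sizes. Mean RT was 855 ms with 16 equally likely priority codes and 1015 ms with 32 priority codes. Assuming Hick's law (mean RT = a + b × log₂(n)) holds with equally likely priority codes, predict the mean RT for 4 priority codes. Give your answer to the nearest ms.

535 ms

Solve the two-equation system in a and b:
  b = (1015 − 855) / (log₂ 32 − log₂ 16) = 160 / (5 − 4) = 160 ms/bit
  a = 855 − 160 × 4 = 215 ms
Then RT(4) = 215 + 160 × log₂ 4 = 215 + 160 × 2 ≈ 535.000 ms.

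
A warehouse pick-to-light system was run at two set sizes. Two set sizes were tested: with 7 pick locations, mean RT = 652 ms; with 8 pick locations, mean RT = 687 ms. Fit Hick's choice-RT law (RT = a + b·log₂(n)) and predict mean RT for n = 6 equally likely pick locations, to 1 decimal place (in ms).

611.6 ms

Solve the two-equation system in a and b:
  b = (687 − 652) / (log₂ 8 − log₂ 7) = 35 / (3 − 2.8074) = 181.681 ms/bit
  a = 652 − 181.681 × 2.8074 = 141.956 ms
Then RT(6) = 141.956 + 181.681 × log₂ 6 = 141.956 + 181.681 × 2.5850 ≈ 611.595 ms.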